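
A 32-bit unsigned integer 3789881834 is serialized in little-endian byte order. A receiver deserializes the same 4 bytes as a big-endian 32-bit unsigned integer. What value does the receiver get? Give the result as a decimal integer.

3925992929

3789881834 in 32-bit hexadecimal is 0xE1E501EA.
Stored little-endian, the bytes at ascending addresses are EA 01 E5 E1.
Read back as big-endian, the last byte is least significant, giving 0xEA01E5E1.
0xEA01E5E1 = 3925992929.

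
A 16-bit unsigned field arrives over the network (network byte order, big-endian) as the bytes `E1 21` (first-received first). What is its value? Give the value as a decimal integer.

Big-endian: lowest address holds the most-significant byte.
The bytes are already most-significant first: 0xE121.
0xE121 = 57633.

57633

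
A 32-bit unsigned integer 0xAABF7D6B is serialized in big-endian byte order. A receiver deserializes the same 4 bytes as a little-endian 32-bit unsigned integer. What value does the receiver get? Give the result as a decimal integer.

1803403178

Stored big-endian, the bytes at ascending addresses are AA BF 7D 6B.
Read back as little-endian, the first byte is least significant, giving 0x6B7DBFAA.
0x6B7DBFAA = 1803403178.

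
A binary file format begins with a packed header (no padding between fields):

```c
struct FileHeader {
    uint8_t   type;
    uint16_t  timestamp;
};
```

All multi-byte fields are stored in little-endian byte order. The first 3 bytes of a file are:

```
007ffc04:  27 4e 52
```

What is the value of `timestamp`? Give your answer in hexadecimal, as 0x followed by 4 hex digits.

`timestamp` follows `type` (1 byte), so it starts at byte offset 1 and occupies 2 bytes.
Bytes at offsets 1..2: 4E 52.
Little-endian stores the least-significant byte at the lowest address.
Reassemble most-significant byte first: 52 4E → 0x524E.

0x524E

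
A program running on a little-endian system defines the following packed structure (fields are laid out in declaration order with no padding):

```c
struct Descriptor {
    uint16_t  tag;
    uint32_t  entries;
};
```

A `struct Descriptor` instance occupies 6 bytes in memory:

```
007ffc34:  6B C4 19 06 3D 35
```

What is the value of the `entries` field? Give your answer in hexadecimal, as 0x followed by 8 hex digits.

`entries` follows `tag` (2 bytes), so it starts at byte offset 2 and occupies 4 bytes.
Bytes at offsets 2..5: 19 06 3D 35.
In little-endian order the low byte comes first in memory.
Reassemble most-significant byte first: 35 3D 06 19 → 0x353D0619.

0x353D0619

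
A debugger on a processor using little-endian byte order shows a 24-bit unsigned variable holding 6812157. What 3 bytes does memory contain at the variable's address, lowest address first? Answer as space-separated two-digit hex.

FD F1 67

6812157 in hexadecimal, padded to 24 bits, is 0x67F1FD.
Split into bytes (most-significant first): 67 F1 FD.
Little-endian: lowest address holds the least-significant byte.
So at ascending addresses the bytes are FD F1 67.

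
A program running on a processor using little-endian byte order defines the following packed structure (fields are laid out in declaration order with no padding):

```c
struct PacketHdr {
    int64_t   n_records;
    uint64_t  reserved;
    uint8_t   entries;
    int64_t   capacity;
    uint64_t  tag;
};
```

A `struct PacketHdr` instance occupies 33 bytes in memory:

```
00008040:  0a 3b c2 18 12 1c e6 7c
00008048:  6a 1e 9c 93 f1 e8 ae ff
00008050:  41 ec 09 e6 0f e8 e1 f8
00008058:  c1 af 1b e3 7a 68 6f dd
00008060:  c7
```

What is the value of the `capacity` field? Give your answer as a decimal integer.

-4469574243349820948

`capacity` follows `n_records` (8 B), `reserved` (8 B), `entries` (1 B), so it starts at offset 8 + 8 + 1 = 17 and occupies 8 bytes.
Bytes at offsets 17..24: EC 09 E6 0F E8 E1 F8 C1.
Little-endian stores the least-significant byte at the lowest address.
Reassemble most-significant byte first: C1 F8 E1 E8 0F E6 09 EC → 0xC1F8E1E80FE609EC.
Top bit is set, so as a signed 64-bit value this is 0xC1F8E1E80FE609EC − 2^64 = -4469574243349820948.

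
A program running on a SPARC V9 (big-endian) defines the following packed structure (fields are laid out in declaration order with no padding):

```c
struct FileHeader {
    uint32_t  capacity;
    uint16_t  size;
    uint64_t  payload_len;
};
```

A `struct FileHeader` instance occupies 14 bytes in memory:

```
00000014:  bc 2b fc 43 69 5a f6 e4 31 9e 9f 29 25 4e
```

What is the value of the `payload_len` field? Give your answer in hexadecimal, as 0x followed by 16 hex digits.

0xF6E4319E9F29254E

`payload_len` follows `capacity` (4 B), `size` (2 B), so it starts at offset 4 + 2 = 6 and occupies 8 bytes.
Bytes at offsets 6..13: F6 E4 31 9E 9F 29 25 4E.
In big-endian order the high byte comes first in memory.
The bytes are already most-significant first: 0xF6E4319E9F29254E.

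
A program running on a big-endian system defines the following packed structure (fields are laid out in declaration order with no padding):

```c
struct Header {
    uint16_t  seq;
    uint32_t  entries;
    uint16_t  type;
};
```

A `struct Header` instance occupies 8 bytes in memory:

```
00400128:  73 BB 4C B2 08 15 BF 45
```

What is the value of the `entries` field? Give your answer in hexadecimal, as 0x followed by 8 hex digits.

`entries` follows `seq` (2 bytes), so it starts at byte offset 2 and occupies 4 bytes.
Bytes at offsets 2..5: 4C B2 08 15.
In big-endian order the high byte comes first in memory.
The bytes are already most-significant first: 0x4CB20815.

0x4CB20815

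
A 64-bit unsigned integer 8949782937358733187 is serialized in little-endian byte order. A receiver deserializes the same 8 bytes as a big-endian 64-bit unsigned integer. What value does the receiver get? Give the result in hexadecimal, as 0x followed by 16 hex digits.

0x838F1EDE2904347C

8949782937358733187 in 64-bit hexadecimal is 0x7C340429DE1E8F83.
Stored little-endian, the bytes at ascending addresses are 83 8F 1E DE 29 04 34 7C.
Read back as big-endian, the last byte is least significant, giving 0x838F1EDE2904347C.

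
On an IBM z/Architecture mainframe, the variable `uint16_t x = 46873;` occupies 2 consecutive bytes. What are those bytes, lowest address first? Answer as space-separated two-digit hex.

B7 19

46873 in hexadecimal, padded to 16 bits, is 0xB719.
Split into bytes (most-significant first): B7 19.
Big-endian stores the most-significant byte at the lowest address.
So the memory order matches the most-significant-first order: B7 19.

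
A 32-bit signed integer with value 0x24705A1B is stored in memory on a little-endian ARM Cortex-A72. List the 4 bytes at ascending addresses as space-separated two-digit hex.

1B 5A 70 24

Split into bytes (most-significant first): 24 70 5A 1B.
Little-endian: lowest address holds the least-significant byte.
So at ascending addresses the bytes are 1B 5A 70 24.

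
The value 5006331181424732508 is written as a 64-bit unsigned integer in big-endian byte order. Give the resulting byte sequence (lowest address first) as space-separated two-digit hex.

5006331181424732508 in hexadecimal, padded to 64 bits, is 0x457A0FAF50C8695C.
Split into bytes (most-significant first): 45 7A 0F AF 50 C8 69 5C.
Big-endian stores the most-significant byte at the lowest address.
So the memory order matches the most-significant-first order: 45 7A 0F AF 50 C8 69 5C.

45 7A 0F AF 50 C8 69 5C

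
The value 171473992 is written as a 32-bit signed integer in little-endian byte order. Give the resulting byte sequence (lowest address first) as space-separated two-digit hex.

171473992 in hexadecimal, padded to 32 bits, is 0x0A387C48.
Split into bytes (most-significant first): 0A 38 7C 48.
Little-endian stores the least-significant byte at the lowest address.
So at ascending addresses the bytes are 48 7C 38 0A.

48 7C 38 0A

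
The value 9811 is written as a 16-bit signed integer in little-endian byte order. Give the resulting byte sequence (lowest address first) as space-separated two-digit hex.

9811 in hexadecimal, padded to 16 bits, is 0x2653.
Split into bytes (most-significant first): 26 53.
Little-endian stores the least-significant byte at the lowest address.
So at ascending addresses the bytes are 53 26.

53 26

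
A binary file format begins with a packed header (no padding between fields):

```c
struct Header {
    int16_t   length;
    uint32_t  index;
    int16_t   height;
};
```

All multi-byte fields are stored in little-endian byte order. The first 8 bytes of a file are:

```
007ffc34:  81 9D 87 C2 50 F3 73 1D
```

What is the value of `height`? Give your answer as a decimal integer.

7539

`height` follows `length` (2 B), `index` (4 B), so it starts at offset 2 + 4 = 6 and occupies 2 bytes.
Bytes at offsets 6..7: 73 1D.
In little-endian order the low byte comes first in memory.
Reassemble most-significant byte first: 1D 73 → 0x1D73.
0x1D73 = 7539.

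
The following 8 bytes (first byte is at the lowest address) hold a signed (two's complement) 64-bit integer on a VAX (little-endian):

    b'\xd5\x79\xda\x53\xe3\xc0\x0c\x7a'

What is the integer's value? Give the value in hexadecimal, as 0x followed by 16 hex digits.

Little-endian stores the least-significant byte at the lowest address.
Reassemble most-significant byte first: 7A 0C C0 E3 53 DA 79 D5 → 0x7A0CC0E353DA79D5.

0x7A0CC0E353DA79D5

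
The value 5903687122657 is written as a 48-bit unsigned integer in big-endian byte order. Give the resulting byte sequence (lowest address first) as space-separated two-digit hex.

5903687122657 in hexadecimal, padded to 48 bits, is 0x055E8F2C7EE1.
Split into bytes (most-significant first): 05 5E 8F 2C 7E E1.
In big-endian order the high byte comes first in memory.
So the memory order matches the most-significant-first order: 05 5E 8F 2C 7E E1.

05 5E 8F 2C 7E E1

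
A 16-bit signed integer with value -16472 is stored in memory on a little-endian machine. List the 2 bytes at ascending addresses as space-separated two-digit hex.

Two's complement of -16472 in 16 bits: 16472 = 0x4058; invert → 0xBFA7; add 1 → 0xBFA8.
Split into bytes (most-significant first): BF A8.
In little-endian order the low byte comes first in memory.
So at ascending addresses the bytes are A8 BF.

A8 BF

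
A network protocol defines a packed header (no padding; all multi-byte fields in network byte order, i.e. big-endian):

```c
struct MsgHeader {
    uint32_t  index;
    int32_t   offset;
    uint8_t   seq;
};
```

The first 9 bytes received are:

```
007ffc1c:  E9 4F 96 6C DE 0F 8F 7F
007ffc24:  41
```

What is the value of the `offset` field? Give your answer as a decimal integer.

-569405569

`offset` follows `index` (4 bytes), so it starts at byte offset 4 and occupies 4 bytes.
Bytes at offsets 4..7: DE 0F 8F 7F.
Big-endian: lowest address holds the most-significant byte.
The bytes are already most-significant first: 0xDE0F8F7F.
Top bit is set, so as a signed 32-bit value this is 0xDE0F8F7F − 2^32 = -569405569.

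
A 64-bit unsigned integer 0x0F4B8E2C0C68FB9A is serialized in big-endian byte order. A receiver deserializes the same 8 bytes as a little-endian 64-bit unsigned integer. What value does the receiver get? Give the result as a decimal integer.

Stored big-endian, the bytes at ascending addresses are 0F 4B 8E 2C 0C 68 FB 9A.
Read back as little-endian, the first byte is least significant, giving 0x9AFB680C2C8E4B0F.
0x9AFB680C2C8E4B0F = 11167634102491695887.

11167634102491695887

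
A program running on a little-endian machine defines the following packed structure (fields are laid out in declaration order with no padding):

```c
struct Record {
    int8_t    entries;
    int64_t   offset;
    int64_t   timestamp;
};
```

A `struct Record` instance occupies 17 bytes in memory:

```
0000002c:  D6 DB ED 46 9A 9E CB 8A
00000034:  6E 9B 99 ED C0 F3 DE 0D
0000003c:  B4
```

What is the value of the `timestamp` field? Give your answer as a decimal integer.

-5472472833690068581

`timestamp` follows `entries` (1 B), `offset` (8 B), so it starts at offset 1 + 8 = 9 and occupies 8 bytes.
Bytes at offsets 9..16: 9B 99 ED C0 F3 DE 0D B4.
Little-endian stores the least-significant byte at the lowest address.
Reassemble most-significant byte first: B4 0D DE F3 C0 ED 99 9B → 0xB40DDEF3C0ED999B.
Top bit is set, so as a signed 64-bit value this is 0xB40DDEF3C0ED999B − 2^64 = -5472472833690068581.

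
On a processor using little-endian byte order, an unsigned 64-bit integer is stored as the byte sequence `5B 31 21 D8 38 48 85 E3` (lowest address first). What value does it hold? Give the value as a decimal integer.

16394589427493581147

In little-endian order the low byte comes first in memory.
Reassemble most-significant byte first: E3 85 48 38 D8 21 31 5B → 0xE3854838D821315B.
0xE3854838D821315B = 16394589427493581147.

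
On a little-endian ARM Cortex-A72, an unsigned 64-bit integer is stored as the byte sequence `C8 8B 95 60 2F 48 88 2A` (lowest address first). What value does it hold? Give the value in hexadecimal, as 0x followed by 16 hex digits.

In little-endian order the low byte comes first in memory.
Reassemble most-significant byte first: 2A 88 48 2F 60 95 8B C8 → 0x2A88482F60958BC8.

0x2A88482F60958BC8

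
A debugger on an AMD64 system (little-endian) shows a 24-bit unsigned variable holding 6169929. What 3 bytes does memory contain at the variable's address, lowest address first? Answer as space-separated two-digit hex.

49 25 5E

6169929 in hexadecimal, padded to 24 bits, is 0x5E2549.
Split into bytes (most-significant first): 5E 25 49.
Little-endian stores the least-significant byte at the lowest address.
So at ascending addresses the bytes are 49 25 5E.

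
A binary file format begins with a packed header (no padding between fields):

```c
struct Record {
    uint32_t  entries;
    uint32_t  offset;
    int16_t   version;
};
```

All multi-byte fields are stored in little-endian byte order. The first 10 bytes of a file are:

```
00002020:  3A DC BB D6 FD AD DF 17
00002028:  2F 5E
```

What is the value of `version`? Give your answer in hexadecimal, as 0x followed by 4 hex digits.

0x5E2F

`version` follows `entries` (4 B), `offset` (4 B), so it starts at offset 4 + 4 = 8 and occupies 2 bytes.
Bytes at offsets 8..9: 2F 5E.
Little-endian: lowest address holds the least-significant byte.
Reassemble most-significant byte first: 5E 2F → 0x5E2F.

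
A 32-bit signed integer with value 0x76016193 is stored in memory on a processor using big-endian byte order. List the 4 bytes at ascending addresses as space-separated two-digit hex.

Split into bytes (most-significant first): 76 01 61 93.
Big-endian stores the most-significant byte at the lowest address.
So the memory order matches the most-significant-first order: 76 01 61 93.

76 01 61 93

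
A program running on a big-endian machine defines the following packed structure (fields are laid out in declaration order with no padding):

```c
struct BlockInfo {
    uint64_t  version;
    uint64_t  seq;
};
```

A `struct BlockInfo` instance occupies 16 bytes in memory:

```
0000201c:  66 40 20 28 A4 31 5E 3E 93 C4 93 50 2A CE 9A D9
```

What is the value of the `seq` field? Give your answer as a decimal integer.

`seq` follows `version` (8 bytes), so it starts at byte offset 8 and occupies 8 bytes.
Bytes at offsets 8..15: 93 C4 93 50 2A CE 9A D9.
In big-endian order the high byte comes first in memory.
The bytes are already most-significant first: 0x93C493502ACE9AD9.
0x93C493502ACE9AD9 = 10647797391535545049.

10647797391535545049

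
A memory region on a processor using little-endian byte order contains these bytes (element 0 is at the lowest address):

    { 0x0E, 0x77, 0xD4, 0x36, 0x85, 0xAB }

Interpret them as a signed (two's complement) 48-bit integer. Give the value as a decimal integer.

-92886337816818

Little-endian stores the least-significant byte at the lowest address.
Reassemble most-significant byte first: AB 85 36 D4 77 0E → 0xAB8536D4770E.
Top bit is set, so as a signed 48-bit value this is 0xAB8536D4770E − 2^48 = -92886337816818.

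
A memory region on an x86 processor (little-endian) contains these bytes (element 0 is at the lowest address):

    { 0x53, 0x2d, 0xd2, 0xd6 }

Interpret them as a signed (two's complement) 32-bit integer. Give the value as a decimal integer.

-690868909

Little-endian: lowest address holds the least-significant byte.
Reassemble most-significant byte first: D6 D2 2D 53 → 0xD6D22D53.
Top bit is set, so as a signed 32-bit value this is 0xD6D22D53 − 2^32 = -690868909.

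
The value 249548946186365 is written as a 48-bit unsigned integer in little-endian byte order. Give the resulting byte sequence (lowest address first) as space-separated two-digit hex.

7D A0 4A A4 F6 E2

249548946186365 in hexadecimal, padded to 48 bits, is 0xE2F6A44AA07D.
Split into bytes (most-significant first): E2 F6 A4 4A A0 7D.
Little-endian: lowest address holds the least-significant byte.
So at ascending addresses the bytes are 7D A0 4A A4 F6 E2.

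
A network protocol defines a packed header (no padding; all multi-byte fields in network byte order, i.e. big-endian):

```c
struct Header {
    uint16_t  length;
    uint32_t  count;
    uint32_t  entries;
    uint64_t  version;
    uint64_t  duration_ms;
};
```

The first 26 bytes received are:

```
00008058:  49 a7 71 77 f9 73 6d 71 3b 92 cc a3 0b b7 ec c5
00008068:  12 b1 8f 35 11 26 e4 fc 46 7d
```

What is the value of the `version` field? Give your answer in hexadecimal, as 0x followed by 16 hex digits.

0xCCA30BB7ECC512B1

`version` follows `length` (2 B), `count` (4 B), `entries` (4 B), so it starts at offset 2 + 4 + 4 = 10 and occupies 8 bytes.
Bytes at offsets 10..17: CC A3 0B B7 EC C5 12 B1.
In big-endian order the high byte comes first in memory.
The bytes are already most-significant first: 0xCCA30BB7ECC512B1.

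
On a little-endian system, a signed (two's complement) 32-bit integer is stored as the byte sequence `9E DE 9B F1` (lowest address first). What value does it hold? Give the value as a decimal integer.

-241443170

In little-endian order the low byte comes first in memory.
Reassemble most-significant byte first: F1 9B DE 9E → 0xF19BDE9E.
Top bit is set, so as a signed 32-bit value this is 0xF19BDE9E − 2^32 = -241443170.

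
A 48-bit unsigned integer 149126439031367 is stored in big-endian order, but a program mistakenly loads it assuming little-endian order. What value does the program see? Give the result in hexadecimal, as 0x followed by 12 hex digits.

149126439031367 in 48-bit hexadecimal is 0x87A1346CD247.
Stored big-endian, the bytes at ascending addresses are 87 A1 34 6C D2 47.
Read back as little-endian, the first byte is least significant, giving 0x47D26C34A187.

0x47D26C34A187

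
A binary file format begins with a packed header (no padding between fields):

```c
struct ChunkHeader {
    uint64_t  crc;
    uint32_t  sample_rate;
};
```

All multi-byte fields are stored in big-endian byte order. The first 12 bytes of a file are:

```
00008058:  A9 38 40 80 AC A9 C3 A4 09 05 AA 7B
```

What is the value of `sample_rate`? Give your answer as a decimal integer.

`sample_rate` follows `crc` (8 bytes), so it starts at byte offset 8 and occupies 4 bytes.
Bytes at offsets 8..11: 09 05 AA 7B.
Big-endian stores the most-significant byte at the lowest address.
The bytes are already most-significant first: 0x0905AA7B.
0x0905AA7B = 151366267.

151366267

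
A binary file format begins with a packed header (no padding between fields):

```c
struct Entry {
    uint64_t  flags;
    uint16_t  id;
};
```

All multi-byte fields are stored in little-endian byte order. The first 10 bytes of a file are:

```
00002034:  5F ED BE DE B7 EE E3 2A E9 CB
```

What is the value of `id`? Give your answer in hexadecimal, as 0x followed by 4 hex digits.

0xCBE9

`id` follows `flags` (8 bytes), so it starts at byte offset 8 and occupies 2 bytes.
Bytes at offsets 8..9: E9 CB.
Little-endian stores the least-significant byte at the lowest address.
Reassemble most-significant byte first: CB E9 → 0xCBE9.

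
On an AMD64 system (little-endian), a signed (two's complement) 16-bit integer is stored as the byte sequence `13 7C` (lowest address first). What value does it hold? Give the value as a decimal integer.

Little-endian: lowest address holds the least-significant byte.
Reassemble most-significant byte first: 7C 13 → 0x7C13.
0x7C13 = 31763.

31763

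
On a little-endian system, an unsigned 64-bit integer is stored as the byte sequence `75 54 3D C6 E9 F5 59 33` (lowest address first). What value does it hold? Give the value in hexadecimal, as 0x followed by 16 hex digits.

In little-endian order the low byte comes first in memory.
Reassemble most-significant byte first: 33 59 F5 E9 C6 3D 54 75 → 0x3359F5E9C63D5475.

0x3359F5E9C63D5475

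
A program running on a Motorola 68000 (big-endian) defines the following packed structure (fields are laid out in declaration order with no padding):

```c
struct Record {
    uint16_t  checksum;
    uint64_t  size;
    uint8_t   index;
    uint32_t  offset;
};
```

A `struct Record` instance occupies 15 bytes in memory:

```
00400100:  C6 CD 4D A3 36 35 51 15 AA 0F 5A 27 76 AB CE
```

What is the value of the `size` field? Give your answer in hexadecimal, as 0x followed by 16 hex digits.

`size` follows `checksum` (2 bytes), so it starts at byte offset 2 and occupies 8 bytes.
Bytes at offsets 2..9: 4D A3 36 35 51 15 AA 0F.
In big-endian order the high byte comes first in memory.
The bytes are already most-significant first: 0x4DA336355115AA0F.

0x4DA336355115AA0F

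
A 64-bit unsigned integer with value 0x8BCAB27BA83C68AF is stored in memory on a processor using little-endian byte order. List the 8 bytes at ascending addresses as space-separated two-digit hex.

Split into bytes (most-significant first): 8B CA B2 7B A8 3C 68 AF.
In little-endian order the low byte comes first in memory.
So at ascending addresses the bytes are AF 68 3C A8 7B B2 CA 8B.

AF 68 3C A8 7B B2 CA 8B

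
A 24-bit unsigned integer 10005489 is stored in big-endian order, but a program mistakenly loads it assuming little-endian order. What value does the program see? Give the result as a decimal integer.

10005489 in 24-bit hexadecimal is 0x98ABF1.
Stored big-endian, the bytes at ascending addresses are 98 AB F1.
Read back as little-endian, the first byte is least significant, giving 0xF1AB98.
0xF1AB98 = 15838104.

15838104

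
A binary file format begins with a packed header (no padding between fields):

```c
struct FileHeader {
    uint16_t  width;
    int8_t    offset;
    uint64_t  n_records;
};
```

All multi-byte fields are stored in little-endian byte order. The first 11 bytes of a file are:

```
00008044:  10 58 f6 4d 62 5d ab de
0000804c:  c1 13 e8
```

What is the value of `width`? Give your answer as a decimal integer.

22544

`width` is the first field, at byte offset 0, occupying 2 bytes.
Bytes at offsets 0..1: 10 58.
In little-endian order the low byte comes first in memory.
Reassemble most-significant byte first: 58 10 → 0x5810.
0x5810 = 22544.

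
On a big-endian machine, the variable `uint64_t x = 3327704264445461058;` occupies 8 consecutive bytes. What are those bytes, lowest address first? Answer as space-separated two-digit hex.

2E 2E 61 65 C7 D3 02 42

3327704264445461058 in hexadecimal, padded to 64 bits, is 0x2E2E6165C7D30242.
Split into bytes (most-significant first): 2E 2E 61 65 C7 D3 02 42.
Big-endian stores the most-significant byte at the lowest address.
So the memory order matches the most-significant-first order: 2E 2E 61 65 C7 D3 02 42.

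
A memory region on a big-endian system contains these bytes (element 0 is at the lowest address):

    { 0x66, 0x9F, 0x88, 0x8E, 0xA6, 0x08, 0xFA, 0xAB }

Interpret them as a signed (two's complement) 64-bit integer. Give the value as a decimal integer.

Big-endian: lowest address holds the most-significant byte.
The bytes are already most-significant first: 0x669F888EA608FAAB.
0x669F888EA608FAAB = 7394779259417983659.

7394779259417983659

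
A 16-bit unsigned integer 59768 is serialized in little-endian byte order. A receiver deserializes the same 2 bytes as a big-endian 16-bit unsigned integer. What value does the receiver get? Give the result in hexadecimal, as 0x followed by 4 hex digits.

59768 in 16-bit hexadecimal is 0xE978.
Stored little-endian, the bytes at ascending addresses are 78 E9.
Read back as big-endian, the last byte is least significant, giving 0x78E9.

0x78E9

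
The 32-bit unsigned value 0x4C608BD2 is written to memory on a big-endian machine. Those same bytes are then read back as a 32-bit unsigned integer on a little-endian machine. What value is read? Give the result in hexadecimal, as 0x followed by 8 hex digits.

0xD28B604C

Stored big-endian, the bytes at ascending addresses are 4C 60 8B D2.
Read back as little-endian, the first byte is least significant, giving 0xD28B604C.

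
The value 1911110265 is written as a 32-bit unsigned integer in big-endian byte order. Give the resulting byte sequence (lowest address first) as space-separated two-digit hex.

71 E9 3A 79

1911110265 in hexadecimal, padded to 32 bits, is 0x71E93A79.
Split into bytes (most-significant first): 71 E9 3A 79.
Big-endian stores the most-significant byte at the lowest address.
So the memory order matches the most-significant-first order: 71 E9 3A 79.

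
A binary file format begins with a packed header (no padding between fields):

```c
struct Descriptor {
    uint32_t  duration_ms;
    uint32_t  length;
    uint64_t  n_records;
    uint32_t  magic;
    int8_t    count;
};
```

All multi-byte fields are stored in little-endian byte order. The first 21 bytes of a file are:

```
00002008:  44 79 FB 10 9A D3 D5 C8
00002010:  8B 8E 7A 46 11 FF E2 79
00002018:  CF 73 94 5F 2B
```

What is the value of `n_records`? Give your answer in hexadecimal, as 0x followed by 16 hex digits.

`n_records` follows `duration_ms` (4 B), `length` (4 B), so it starts at offset 4 + 4 = 8 and occupies 8 bytes.
Bytes at offsets 8..15: 8B 8E 7A 46 11 FF E2 79.
In little-endian order the low byte comes first in memory.
Reassemble most-significant byte first: 79 E2 FF 11 46 7A 8E 8B → 0x79E2FF11467A8E8B.

0x79E2FF11467A8E8B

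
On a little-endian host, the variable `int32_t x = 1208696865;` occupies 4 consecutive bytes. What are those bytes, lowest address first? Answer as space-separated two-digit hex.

1208696865 in hexadecimal, padded to 32 bits, is 0x480B4021.
Split into bytes (most-significant first): 48 0B 40 21.
Little-endian: lowest address holds the least-significant byte.
So at ascending addresses the bytes are 21 40 0B 48.

21 40 0B 48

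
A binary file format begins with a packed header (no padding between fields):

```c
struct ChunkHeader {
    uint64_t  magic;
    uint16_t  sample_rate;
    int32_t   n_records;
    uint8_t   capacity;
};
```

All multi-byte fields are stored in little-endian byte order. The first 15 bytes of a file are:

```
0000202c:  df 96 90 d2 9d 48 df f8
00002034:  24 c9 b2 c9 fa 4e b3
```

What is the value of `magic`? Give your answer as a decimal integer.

`magic` is the first field, at byte offset 0, occupying 8 bytes.
Bytes at offsets 0..7: DF 96 90 D2 9D 48 DF F8.
Little-endian stores the least-significant byte at the lowest address.
Reassemble most-significant byte first: F8 DF 48 9D D2 90 96 DF → 0xF8DF489DD29096DF.
0xF8DF489DD29096DF = 17933132083892360927.

17933132083892360927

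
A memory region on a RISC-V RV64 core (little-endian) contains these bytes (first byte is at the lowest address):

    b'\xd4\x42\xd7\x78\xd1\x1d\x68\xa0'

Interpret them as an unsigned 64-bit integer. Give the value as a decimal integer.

11558521229159121620

Little-endian stores the least-significant byte at the lowest address.
Reassemble most-significant byte first: A0 68 1D D1 78 D7 42 D4 → 0xA0681DD178D742D4.
0xA0681DD178D742D4 = 11558521229159121620.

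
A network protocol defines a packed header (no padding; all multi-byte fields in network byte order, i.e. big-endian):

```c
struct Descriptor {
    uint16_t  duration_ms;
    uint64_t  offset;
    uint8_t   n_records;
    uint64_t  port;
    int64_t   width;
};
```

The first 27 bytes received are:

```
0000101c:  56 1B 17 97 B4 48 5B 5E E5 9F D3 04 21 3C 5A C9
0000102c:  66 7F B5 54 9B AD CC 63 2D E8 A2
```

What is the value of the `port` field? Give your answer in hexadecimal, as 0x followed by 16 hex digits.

0x04213C5AC9667FB5

`port` follows `duration_ms` (2 B), `offset` (8 B), `n_records` (1 B), so it starts at offset 2 + 8 + 1 = 11 and occupies 8 bytes.
Bytes at offsets 11..18: 04 21 3C 5A C9 66 7F B5.
In big-endian order the high byte comes first in memory.
The bytes are already most-significant first: 0x04213C5AC9667FB5.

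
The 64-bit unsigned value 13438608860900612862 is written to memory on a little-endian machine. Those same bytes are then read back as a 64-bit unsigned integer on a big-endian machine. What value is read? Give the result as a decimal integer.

18364102467169779642

13438608860900612862 in 64-bit hexadecimal is 0xBA7F878EE565DAFE.
Stored little-endian, the bytes at ascending addresses are FE DA 65 E5 8E 87 7F BA.
Read back as big-endian, the last byte is least significant, giving 0xFEDA65E58E877FBA.
0xFEDA65E58E877FBA = 18364102467169779642.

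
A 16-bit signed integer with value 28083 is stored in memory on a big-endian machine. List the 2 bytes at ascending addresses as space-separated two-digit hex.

6D B3

28083 in hexadecimal, padded to 16 bits, is 0x6DB3.
Split into bytes (most-significant first): 6D B3.
In big-endian order the high byte comes first in memory.
So the memory order matches the most-significant-first order: 6D B3.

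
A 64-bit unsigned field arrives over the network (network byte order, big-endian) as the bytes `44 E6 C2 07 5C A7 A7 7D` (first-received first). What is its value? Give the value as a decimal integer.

Big-endian stores the most-significant byte at the lowest address.
The bytes are already most-significant first: 0x44E6C2075CA7A77D.
0x44E6C2075CA7A77D = 4964868976097601405.

4964868976097601405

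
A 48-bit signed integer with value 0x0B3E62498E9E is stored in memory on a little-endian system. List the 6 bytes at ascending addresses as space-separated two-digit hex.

9E 8E 49 62 3E 0B

Split into bytes (most-significant first): 0B 3E 62 49 8E 9E.
In little-endian order the low byte comes first in memory.
So at ascending addresses the bytes are 9E 8E 49 62 3E 0B.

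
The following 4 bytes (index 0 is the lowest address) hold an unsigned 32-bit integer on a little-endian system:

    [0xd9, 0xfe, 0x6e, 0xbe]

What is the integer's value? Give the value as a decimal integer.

3194945241

In little-endian order the low byte comes first in memory.
Reassemble most-significant byte first: BE 6E FE D9 → 0xBE6EFED9.
0xBE6EFED9 = 3194945241.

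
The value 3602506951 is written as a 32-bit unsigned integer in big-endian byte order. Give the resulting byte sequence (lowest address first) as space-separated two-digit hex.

3602506951 in hexadecimal, padded to 32 bits, is 0xD6B9E4C7.
Split into bytes (most-significant first): D6 B9 E4 C7.
Big-endian stores the most-significant byte at the lowest address.
So the memory order matches the most-significant-first order: D6 B9 E4 C7.

D6 B9 E4 C7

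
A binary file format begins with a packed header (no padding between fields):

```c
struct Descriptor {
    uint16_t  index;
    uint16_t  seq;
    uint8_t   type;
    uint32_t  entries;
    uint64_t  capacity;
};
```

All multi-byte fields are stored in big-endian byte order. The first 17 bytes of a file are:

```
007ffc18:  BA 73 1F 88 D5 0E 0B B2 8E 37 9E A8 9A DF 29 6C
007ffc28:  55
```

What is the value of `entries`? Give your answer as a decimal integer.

`entries` follows `index` (2 B), `seq` (2 B), `type` (1 B), so it starts at offset 2 + 2 + 1 = 5 and occupies 4 bytes.
Bytes at offsets 5..8: 0E 0B B2 8E.
In big-endian order the high byte comes first in memory.
The bytes are already most-significant first: 0x0E0BB28E.
0x0E0BB28E = 235647630.

235647630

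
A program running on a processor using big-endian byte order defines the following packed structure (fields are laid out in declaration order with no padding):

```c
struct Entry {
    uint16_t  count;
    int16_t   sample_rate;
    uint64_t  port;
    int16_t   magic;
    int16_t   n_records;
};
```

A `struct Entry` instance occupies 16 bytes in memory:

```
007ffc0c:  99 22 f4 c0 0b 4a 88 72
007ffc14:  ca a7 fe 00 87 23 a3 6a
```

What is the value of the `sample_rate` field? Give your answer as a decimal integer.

-2880

`sample_rate` follows `count` (2 bytes), so it starts at byte offset 2 and occupies 2 bytes.
Bytes at offsets 2..3: F4 C0.
Big-endian stores the most-significant byte at the lowest address.
The bytes are already most-significant first: 0xF4C0.
Top bit is set, so as a signed 16-bit value this is 0xF4C0 − 2^16 = -2880.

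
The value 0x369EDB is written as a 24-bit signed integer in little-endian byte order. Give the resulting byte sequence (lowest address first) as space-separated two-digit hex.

Split into bytes (most-significant first): 36 9E DB.
Little-endian: lowest address holds the least-significant byte.
So at ascending addresses the bytes are DB 9E 36.

DB 9E 36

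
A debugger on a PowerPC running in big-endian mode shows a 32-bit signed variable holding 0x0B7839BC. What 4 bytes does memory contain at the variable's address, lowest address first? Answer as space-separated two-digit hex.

0B 78 39 BC

Split into bytes (most-significant first): 0B 78 39 BC.
In big-endian order the high byte comes first in memory.
So the memory order matches the most-significant-first order: 0B 78 39 BC.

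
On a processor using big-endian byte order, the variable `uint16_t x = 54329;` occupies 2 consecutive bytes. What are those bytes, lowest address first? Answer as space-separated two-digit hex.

54329 in hexadecimal, padded to 16 bits, is 0xD439.
Split into bytes (most-significant first): D4 39.
In big-endian order the high byte comes first in memory.
So the memory order matches the most-significant-first order: D4 39.

D4 39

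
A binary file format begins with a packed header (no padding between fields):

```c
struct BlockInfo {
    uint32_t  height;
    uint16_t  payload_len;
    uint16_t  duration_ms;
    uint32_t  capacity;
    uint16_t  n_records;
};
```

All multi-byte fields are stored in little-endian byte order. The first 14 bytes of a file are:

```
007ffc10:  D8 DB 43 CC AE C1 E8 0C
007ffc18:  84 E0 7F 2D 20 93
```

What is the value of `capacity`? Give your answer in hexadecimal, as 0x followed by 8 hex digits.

`capacity` follows `height` (4 B), `payload_len` (2 B), `duration_ms` (2 B), so it starts at offset 4 + 2 + 2 = 8 and occupies 4 bytes.
Bytes at offsets 8..11: 84 E0 7F 2D.
In little-endian order the low byte comes first in memory.
Reassemble most-significant byte first: 2D 7F E0 84 → 0x2D7FE084.

0x2D7FE084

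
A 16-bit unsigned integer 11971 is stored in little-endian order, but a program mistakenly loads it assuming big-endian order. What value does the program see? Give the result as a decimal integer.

11971 in 16-bit hexadecimal is 0x2EC3.
Stored little-endian, the bytes at ascending addresses are C3 2E.
Read back as big-endian, the last byte is least significant, giving 0xC32E.
0xC32E = 49966.

49966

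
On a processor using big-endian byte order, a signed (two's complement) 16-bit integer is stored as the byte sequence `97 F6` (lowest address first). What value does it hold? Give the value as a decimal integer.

-26634

Big-endian stores the most-significant byte at the lowest address.
The bytes are already most-significant first: 0x97F6.
Top bit is set, so as a signed 16-bit value this is 0x97F6 − 2^16 = -26634.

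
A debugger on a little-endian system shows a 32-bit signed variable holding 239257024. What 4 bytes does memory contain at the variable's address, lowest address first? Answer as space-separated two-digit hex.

239257024 in hexadecimal, padded to 32 bits, is 0x0E42C5C0.
Split into bytes (most-significant first): 0E 42 C5 C0.
Little-endian stores the least-significant byte at the lowest address.
So at ascending addresses the bytes are C0 C5 42 0E.

C0 C5 42 0E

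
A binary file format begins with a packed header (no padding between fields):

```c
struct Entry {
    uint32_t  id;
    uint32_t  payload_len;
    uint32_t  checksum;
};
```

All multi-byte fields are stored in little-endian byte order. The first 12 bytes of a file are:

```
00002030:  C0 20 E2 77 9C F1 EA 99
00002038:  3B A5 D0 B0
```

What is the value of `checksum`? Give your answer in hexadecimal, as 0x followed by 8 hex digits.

0xB0D0A53B

`checksum` follows `id` (4 B), `payload_len` (4 B), so it starts at offset 4 + 4 = 8 and occupies 4 bytes.
Bytes at offsets 8..11: 3B A5 D0 B0.
In little-endian order the low byte comes first in memory.
Reassemble most-significant byte first: B0 D0 A5 3B → 0xB0D0A53B.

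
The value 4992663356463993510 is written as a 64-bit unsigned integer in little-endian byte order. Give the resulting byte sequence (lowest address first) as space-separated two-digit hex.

A6 52 25 D5 DE 80 49 45

4992663356463993510 in hexadecimal, padded to 64 bits, is 0x454980DED52552A6.
Split into bytes (most-significant first): 45 49 80 DE D5 25 52 A6.
In little-endian order the low byte comes first in memory.
So at ascending addresses the bytes are A6 52 25 D5 DE 80 49 45.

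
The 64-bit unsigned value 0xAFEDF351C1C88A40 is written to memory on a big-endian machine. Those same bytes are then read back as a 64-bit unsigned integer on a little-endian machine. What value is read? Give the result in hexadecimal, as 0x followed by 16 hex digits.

0x408AC8C151F3EDAF

Stored big-endian, the bytes at ascending addresses are AF ED F3 51 C1 C8 8A 40.
Read back as little-endian, the first byte is least significant, giving 0x408AC8C151F3EDAF.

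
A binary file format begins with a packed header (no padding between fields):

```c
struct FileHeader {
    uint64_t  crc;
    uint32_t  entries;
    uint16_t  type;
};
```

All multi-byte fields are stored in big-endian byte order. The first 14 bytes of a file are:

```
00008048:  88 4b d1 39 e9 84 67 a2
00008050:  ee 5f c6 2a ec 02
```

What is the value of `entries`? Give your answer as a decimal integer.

3999254058

`entries` follows `crc` (8 bytes), so it starts at byte offset 8 and occupies 4 bytes.
Bytes at offsets 8..11: EE 5F C6 2A.
Big-endian stores the most-significant byte at the lowest address.
The bytes are already most-significant first: 0xEE5FC62A.
0xEE5FC62A = 3999254058.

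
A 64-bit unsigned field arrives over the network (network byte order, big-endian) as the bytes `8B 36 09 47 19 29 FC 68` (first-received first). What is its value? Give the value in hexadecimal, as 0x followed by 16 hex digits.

0x8B3609471929FC68

Big-endian: lowest address holds the most-significant byte.
The bytes are already most-significant first: 0x8B3609471929FC68.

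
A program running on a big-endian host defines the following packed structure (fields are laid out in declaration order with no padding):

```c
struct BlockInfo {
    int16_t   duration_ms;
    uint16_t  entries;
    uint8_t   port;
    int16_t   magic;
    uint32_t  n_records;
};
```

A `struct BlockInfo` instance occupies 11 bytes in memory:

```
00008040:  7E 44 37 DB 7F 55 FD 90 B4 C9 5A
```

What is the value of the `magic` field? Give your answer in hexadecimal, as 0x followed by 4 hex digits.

`magic` follows `duration_ms` (2 B), `entries` (2 B), `port` (1 B), so it starts at offset 2 + 2 + 1 = 5 and occupies 2 bytes.
Bytes at offsets 5..6: 55 FD.
Big-endian: lowest address holds the most-significant byte.
The bytes are already most-significant first: 0x55FD.

0x55FD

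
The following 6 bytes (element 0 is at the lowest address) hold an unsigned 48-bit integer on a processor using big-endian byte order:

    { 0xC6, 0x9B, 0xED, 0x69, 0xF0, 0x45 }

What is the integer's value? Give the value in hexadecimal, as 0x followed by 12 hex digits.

0xC69BED69F045

Big-endian: lowest address holds the most-significant byte.
The bytes are already most-significant first: 0xC69BED69F045.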